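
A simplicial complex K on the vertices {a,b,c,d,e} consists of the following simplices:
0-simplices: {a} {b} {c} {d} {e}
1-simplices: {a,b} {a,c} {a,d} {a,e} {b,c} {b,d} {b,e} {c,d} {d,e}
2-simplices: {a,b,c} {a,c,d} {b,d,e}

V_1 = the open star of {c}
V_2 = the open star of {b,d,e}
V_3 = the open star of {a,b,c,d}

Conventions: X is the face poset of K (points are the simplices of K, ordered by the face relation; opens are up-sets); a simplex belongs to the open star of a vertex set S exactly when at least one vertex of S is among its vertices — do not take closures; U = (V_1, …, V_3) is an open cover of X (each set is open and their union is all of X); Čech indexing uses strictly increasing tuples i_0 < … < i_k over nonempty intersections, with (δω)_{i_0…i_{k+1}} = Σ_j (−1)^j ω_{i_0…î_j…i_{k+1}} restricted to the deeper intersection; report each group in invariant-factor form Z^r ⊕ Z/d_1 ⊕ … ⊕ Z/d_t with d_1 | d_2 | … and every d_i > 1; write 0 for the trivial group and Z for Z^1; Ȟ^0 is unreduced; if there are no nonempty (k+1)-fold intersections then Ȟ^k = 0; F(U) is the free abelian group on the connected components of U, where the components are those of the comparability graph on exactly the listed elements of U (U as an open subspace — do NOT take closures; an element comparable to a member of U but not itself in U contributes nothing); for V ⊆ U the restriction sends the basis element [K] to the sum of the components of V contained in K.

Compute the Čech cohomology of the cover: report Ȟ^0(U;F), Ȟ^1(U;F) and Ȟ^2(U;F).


Ȟ^0(U;F) ≅ Z; Ȟ^1(U;F) ≅ Z; Ȟ^2(U;F) ≅ 0

intersection data:
  V1={{c},{a,c},{b,c},{c,d},{a,b,c},{a,c,d}} V2={{b},{d},{e},{a,b},{a,d},{a,e},{b,c},{b,d},{b,e},{c,d},{d,e},{a,b,c},{a,c,d},{b,d,e}} V3={{a},{b},{c},{d},{a,b},{a,c},{a,d},{a,e},{b,c},{b,d},{b,e},{c,d},{d,e},{a,b,c},{a,c,d},{b,d,e}}
  V12={{b,c},{c,d},{a,b,c},{a,c,d}} V13={{c},{a,c},{b,c},{c,d},{a,b,c},{a,c,d}} V23={{b},{d},{a,b},{a,d},{a,e},{b,c},{b,d},{b,e},{c,d},{d,e},{a,b,c},{a,c,d},{b,d,e}}
  V123={{b,c},{c,d},{a,b,c},{a,c,d}}
components per intersection:
  V1: {{c},{a,c},{b,c},{c,d},{a,b,c},{a,c,d}}
  V2: {{b},{d},{e},{a,b},{a,d},{a,e},{b,c},{b,d},{b,e},{c,d},{d,e},{a,b,c},{a,c,d},{b,d,e}}
  V3: {{a},{b},{c},{d},{a,b},{a,c},{a,d},{a,e},{b,c},{b,d},{b,e},{c,d},{d,e},{a,b,c},{a,c,d},{b,d,e}}
  V12: {{b,c},{a,b,c}} {{c,d},{a,c,d}}
  V13: {{c},{a,c},{b,c},{c,d},{a,b,c},{a,c,d}}
  V23: {{b},{d},{a,b},{a,d},{b,c},{b,d},{b,e},{c,d},{d,e},{a,b,c},{a,c,d},{b,d,e}} {{a,e}}
  V123: {{b,c},{a,b,c}} {{c,d},{a,c,d}}
C dims 3,5,2; δ0: rk 2, SNF 1^2; δ1: rk 2, SNF 1^2
Ȟ^0 = (3 − 2) − 0 = 1, so Ȟ^0 ≅ Z
Ȟ^1 = (5 − 2) − 2 = 1, so Ȟ^1 ≅ Z
Ȟ^2 = (2 − 0) − 2 = 0, so Ȟ^2 ≅ 0


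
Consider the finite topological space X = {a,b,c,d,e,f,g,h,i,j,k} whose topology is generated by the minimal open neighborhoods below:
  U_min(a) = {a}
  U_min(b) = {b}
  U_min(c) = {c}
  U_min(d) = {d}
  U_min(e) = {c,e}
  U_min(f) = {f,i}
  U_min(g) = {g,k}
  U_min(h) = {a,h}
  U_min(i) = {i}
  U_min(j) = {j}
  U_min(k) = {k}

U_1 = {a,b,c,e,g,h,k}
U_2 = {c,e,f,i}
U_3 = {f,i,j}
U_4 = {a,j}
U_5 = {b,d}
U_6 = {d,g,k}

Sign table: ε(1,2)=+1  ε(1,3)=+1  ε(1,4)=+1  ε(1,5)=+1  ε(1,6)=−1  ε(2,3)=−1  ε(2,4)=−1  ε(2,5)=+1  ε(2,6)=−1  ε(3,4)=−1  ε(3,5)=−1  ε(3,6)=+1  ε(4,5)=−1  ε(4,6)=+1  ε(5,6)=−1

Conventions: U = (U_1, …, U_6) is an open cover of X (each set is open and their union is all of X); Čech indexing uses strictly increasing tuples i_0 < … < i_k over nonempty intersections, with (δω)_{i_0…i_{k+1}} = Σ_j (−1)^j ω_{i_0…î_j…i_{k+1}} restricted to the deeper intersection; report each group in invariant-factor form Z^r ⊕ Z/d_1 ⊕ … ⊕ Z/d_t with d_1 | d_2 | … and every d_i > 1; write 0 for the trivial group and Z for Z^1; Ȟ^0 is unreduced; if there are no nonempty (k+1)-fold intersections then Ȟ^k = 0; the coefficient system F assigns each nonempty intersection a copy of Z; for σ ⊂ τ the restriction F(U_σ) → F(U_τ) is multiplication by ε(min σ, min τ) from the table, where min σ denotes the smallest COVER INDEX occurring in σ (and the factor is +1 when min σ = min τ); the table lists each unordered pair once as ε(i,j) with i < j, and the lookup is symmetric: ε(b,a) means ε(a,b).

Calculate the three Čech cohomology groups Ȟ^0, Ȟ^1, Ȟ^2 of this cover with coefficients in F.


nerve simplices:
  U12={c,e} U14={a} U15={b} U16={g,k} U23={f,i} U34={j} U56={d}
C dims 6,7; δ0: rk 5, SNF 1^5
degree 0: 6−5−0 = 1 → Ȟ^0 ≅ Z
degree 1: 7−0−5 = 2 → Ȟ^1 ≅ Z^2
degree 2: 0−0−0 = 0 → Ȟ^2 ≅ 0

Ȟ^0(U;F) ≅ Z; Ȟ^1(U;F) ≅ Z^2; Ȟ^2(U;F) ≅ 0


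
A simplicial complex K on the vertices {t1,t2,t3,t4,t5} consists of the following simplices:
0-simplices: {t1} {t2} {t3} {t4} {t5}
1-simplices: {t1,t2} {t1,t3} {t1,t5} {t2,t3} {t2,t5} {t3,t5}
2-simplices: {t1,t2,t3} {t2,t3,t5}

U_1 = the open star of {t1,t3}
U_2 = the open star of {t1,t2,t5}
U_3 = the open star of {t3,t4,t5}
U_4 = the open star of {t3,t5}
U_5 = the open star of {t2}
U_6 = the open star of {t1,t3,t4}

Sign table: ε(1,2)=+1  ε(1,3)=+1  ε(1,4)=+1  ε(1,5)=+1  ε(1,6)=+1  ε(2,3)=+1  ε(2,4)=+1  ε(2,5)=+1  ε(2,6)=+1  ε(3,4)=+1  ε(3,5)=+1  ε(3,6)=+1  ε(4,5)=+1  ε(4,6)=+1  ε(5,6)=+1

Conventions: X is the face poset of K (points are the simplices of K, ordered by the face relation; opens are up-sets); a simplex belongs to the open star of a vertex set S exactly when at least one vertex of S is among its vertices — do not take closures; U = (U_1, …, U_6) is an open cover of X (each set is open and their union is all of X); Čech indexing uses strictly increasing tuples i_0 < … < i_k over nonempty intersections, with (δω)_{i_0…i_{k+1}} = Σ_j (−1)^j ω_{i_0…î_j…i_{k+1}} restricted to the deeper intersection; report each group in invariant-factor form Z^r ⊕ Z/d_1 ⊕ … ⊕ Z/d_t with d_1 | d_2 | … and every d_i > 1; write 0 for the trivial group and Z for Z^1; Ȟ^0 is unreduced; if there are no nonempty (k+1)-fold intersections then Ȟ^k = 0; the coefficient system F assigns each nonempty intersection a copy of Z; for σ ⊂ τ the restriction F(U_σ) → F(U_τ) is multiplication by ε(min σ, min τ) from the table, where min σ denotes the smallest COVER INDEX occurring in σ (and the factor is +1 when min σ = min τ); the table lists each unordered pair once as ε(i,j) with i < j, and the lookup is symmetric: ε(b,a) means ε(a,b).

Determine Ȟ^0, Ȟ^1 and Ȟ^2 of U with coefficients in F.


Ȟ^0 ≅ Z,  Ȟ^1 ≅ 0,  Ȟ^2 ≅ 0

nerve simplices:
  U1={{t1},{t3},{t1,t2},{t1,t3},{t1,t5},{t2,t3},{t3,t5},{t1,t2,t3},{t2,t3,t5}} U2={{t1},{t2},{t5},{t1,t2},{t1,t3},{t1,t5},{t2,t3},{t2,t5},{t3,t5},{t1,t2,t3},{t2,t3,t5}} U3={{t3},{t4},{t5},{t1,t3},{t1,t5},{t2,t3},{t2,t5},{t3,t5},{t1,t2,t3},{t2,t3,t5}} U4={{t3},{t5},{t1,t3},{t1,t5},{t2,t3},{t2,t5},{t3,t5},{t1,t2,t3},{t2,t3,t5}} U5={{t2},{t1,t2},{t2,t3},{t2,t5},{t1,t2,t3},{t2,t3,t5}} U6={{t1},{t3},{t4},{t1,t2},{t1,t3},{t1,t5},{t2,t3},{t3,t5},{t1,t2,t3},{t2,t3,t5}}
  U12={{t1},{t1,t2},{t1,t3},{t1,t5},{t2,t3},{t3,t5},{t1,t2,t3},{t2,t3,t5}} U13={{t3},{t1,t3},{t1,t5},{t2,t3},{t3,t5},{t1,t2,t3},{t2,t3,t5}} U14={{t3},{t1,t3},{t1,t5},{t2,t3},{t3,t5},{t1,t2,t3},{t2,t3,t5}} U15={{t1,t2},{t2,t3},{t1,t2,t3},{t2,t3,t5}} U16={{t1},{t3},{t1,t2},{t1,t3},{t1,t5},{t2,t3},{t3,t5},{t1,t2,t3},{t2,t3,t5}} U23={{t5},{t1,t3},{t1,t5},{t2,t3},{t2,t5},{t3,t5},{t1,t2,t3},{t2,t3,t5}} U24={{t5},{t1,t3},{t1,t5},{t2,t3},{t2,t5},{t3,t5},{t1,t2,t3},{t2,t3,t5}} U25={{t2},{t1,t2},{t2,t3},{t2,t5},{t1,t2,t3},{t2,t3,t5}} U26={{t1},{t1,t2},{t1,t3},{t1,t5},{t2,t3},{t3,t5},{t1,t2,t3},{t2,t3,t5}} U34={{t3},{t5},{t1,t3},{t1,t5},{t2,t3},{t2,t5},{t3,t5},{t1,t2,t3},{t2,t3,t5}} U35={{t2,t3},{t2,t5},{t1,t2,t3},{t2,t3,t5}} U36={{t3},{t4},{t1,t3},{t1,t5},{t2,t3},{t3,t5},{t1,t2,t3},{t2,t3,t5}} U45={{t2,t3},{t2,t5},{t1,t2,t3},{t2,t3,t5}} U46={{t3},{t1,t3},{t1,t5},{t2,t3},{t3,t5},{t1,t2,t3},{t2,t3,t5}} U56={{t1,t2},{t2,t3},{t1,t2,t3},{t2,t3,t5}}
  U123={{t1,t3},{t1,t5},{t2,t3},{t3,t5},{t1,t2,t3},{t2,t3,t5}} U124={{t1,t3},{t1,t5},{t2,t3},{t3,t5},{t1,t2,t3},{t2,t3,t5}} U125={{t1,t2},{t2,t3},{t1,t2,t3},{t2,t3,t5}} U126={{t1},{t1,t2},{t1,t3},{t1,t5},{t2,t3},{t3,t5},{t1,t2,t3},{t2,t3,t5}} U134={{t3},{t1,t3},{t1,t5},{t2,t3},{t3,t5},{t1,t2,t3},{t2,t3,t5}} U135={{t2,t3},{t1,t2,t3},{t2,t3,t5}} U136={{t3},{t1,t3},{t1,t5},{t2,t3},{t3,t5},{t1,t2,t3},{t2,t3,t5}} U145={{t2,t3},{t1,t2,t3},{t2,t3,t5}} U146={{t3},{t1,t3},{t1,t5},{t2,t3},{t3,t5},{t1,t2,t3},{t2,t3,t5}} U156={{t1,t2},{t2,t3},{t1,t2,t3},{t2,t3,t5}} U234={{t5},{t1,t3},{t1,t5},{t2,t3},{t2,t5},{t3,t5},{t1,t2,t3},{t2,t3,t5}} U235={{t2,t3},{t2,t5},{t1,t2,t3},{t2,t3,t5}} U236={{t1,t3},{t1,t5},{t2,t3},{t3,t5},{t1,t2,t3},{t2,t3,t5}} U245={{t2,t3},{t2,t5},{t1,t2,t3},{t2,t3,t5}} U246={{t1,t3},{t1,t5},{t2,t3},{t3,t5},{t1,t2,t3},{t2,t3,t5}} U256={{t1,t2},{t2,t3},{t1,t2,t3},{t2,t3,t5}} U345={{t2,t3},{t2,t5},{t1,t2,t3},{t2,t3,t5}} U346={{t3},{t1,t3},{t1,t5},{t2,t3},{t3,t5},{t1,t2,t3},{t2,t3,t5}} U356={{t2,t3},{t1,t2,t3},{t2,t3,t5}} U456={{t2,t3},{t1,t2,t3},{t2,t3,t5}}
  U1234={{t1,t3},{t1,t5},{t2,t3},{t3,t5},{t1,t2,t3},{t2,t3,t5}} U1235={{t2,t3},{t1,t2,t3},{t2,t3,t5}} U1236={{t1,t3},{t1,t5},{t2,t3},{t3,t5},{t1,t2,t3},{t2,t3,t5}} U1245={{t2,t3},{t1,t2,t3},{t2,t3,t5}} U1246={{t1,t3},{t1,t5},{t2,t3},{t3,t5},{t1,t2,t3},{t2,t3,t5}} U1256={{t1,t2},{t2,t3},{t1,t2,t3},{t2,t3,t5}} U1345={{t2,t3},{t1,t2,t3},{t2,t3,t5}} U1346={{t3},{t1,t3},{t1,t5},{t2,t3},{t3,t5},{t1,t2,t3},{t2,t3,t5}} U1356={{t2,t3},{t1,t2,t3},{t2,t3,t5}} U1456={{t2,t3},{t1,t2,t3},{t2,t3,t5}} U2345={{t2,t3},{t2,t5},{t1,t2,t3},{t2,t3,t5}} U2346={{t1,t3},{t1,t5},{t2,t3},{t3,t5},{t1,t2,t3},{t2,t3,t5}} U2356={{t2,t3},{t1,t2,t3},{t2,t3,t5}} U2456={{t2,t3},{t1,t2,t3},{t2,t3,t5}} U3456={{t2,t3},{t1,t2,t3},{t2,t3,t5}}
  U12345={{t2,t3},{t1,t2,t3},{t2,t3,t5}} U12346={{t1,t3},{t1,t5},{t2,t3},{t3,t5},{t1,t2,t3},{t2,t3,t5}} U12356={{t2,t3},{t1,t2,t3},{t2,t3,t5}} U12456={{t2,t3},{t1,t2,t3},{t2,t3,t5}} U13456={{t2,t3},{t1,t2,t3},{t2,t3,t5}} U23456={{t2,t3},{t1,t2,t3},{t2,t3,t5}}
  U123456={{t2,t3},{t1,t2,t3},{t2,t3,t5}}
C dims 6,15,20,15; δ0: rk 5, SNF 1^5; δ1: rk 10, SNF 1^10; δ2: rk 10, SNF 1^10
degree 0: 6−5−0 = 1 → Ȟ^0 ≅ Z
degree 1: 15−10−5 = 0 → Ȟ^1 ≅ 0
degree 2: 20−10−10 = 0 → Ȟ^2 ≅ 0


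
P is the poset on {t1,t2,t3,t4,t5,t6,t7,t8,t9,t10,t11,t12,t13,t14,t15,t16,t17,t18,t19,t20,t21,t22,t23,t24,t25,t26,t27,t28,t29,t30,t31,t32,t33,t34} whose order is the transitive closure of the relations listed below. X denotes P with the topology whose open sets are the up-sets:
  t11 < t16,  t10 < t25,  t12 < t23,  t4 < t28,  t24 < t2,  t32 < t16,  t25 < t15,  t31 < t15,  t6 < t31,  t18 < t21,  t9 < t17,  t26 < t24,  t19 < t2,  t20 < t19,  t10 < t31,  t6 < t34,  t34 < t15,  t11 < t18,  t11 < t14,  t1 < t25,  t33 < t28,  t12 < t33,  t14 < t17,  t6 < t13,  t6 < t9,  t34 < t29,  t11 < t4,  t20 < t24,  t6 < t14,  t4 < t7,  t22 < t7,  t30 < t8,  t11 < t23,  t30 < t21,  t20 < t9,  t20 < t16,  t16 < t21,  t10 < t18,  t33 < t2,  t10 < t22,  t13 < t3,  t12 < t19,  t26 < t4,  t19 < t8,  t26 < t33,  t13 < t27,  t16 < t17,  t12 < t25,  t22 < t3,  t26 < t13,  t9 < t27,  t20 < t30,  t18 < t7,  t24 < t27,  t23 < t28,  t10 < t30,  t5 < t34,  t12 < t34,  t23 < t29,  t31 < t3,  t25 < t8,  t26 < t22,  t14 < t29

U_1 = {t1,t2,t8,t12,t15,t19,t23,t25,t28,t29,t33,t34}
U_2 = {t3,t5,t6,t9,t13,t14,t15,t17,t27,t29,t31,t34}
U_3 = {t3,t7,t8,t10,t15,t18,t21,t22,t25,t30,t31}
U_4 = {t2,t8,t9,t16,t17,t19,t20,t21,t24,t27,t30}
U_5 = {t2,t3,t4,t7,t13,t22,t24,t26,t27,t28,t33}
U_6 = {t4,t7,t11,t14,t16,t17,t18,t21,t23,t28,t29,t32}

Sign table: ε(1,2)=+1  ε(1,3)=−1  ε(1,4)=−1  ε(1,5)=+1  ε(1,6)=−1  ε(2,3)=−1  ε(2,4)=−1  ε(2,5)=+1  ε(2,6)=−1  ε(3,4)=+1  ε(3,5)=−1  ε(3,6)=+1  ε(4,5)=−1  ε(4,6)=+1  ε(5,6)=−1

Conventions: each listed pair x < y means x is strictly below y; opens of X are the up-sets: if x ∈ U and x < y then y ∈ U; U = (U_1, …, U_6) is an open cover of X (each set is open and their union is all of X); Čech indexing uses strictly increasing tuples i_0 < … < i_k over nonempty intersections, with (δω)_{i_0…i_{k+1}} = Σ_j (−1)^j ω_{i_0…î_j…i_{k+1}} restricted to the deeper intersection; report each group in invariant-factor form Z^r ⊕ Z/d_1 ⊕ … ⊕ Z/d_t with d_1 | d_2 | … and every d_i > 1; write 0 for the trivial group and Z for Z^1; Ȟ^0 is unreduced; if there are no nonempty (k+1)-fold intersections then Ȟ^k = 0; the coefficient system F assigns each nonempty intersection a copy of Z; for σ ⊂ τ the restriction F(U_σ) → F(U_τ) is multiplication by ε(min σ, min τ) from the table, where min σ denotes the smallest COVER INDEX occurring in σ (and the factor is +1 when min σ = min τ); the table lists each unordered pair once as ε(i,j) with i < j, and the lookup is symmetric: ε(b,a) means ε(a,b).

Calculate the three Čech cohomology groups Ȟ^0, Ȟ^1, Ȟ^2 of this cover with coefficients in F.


Ȟ^0 ≅ Z, Ȟ^1 ≅ 0 and Ȟ^2 ≅ Z/2

cover nerve:
  U12={t15,t29,t34} U13={t8,t15,t25} U14={t2,t8,t19} U15={t2,t28,t33} U16={t23,t28,t29} U23={t3,t15,t31} U24={t9,t17,t27} U25={t3,t13,t27} U26={t14,t17,t29} U34={t8,t21,t30} U35={t3,t7,t22} U36={t7,t18,t21} U45={t2,t24,t27} U46={t16,t17,t21} U56={t4,t7,t28}
  U123={t15} U126={t29} U134={t8} U145={t2} U156={t28} U235={t3} U245={t27} U246={t17} U346={t21} U356={t7}
C dims 6,15,10; δ0: rk 5, SNF 1^5; δ1: rk 10, SNF 1^9·2
Ȟ^0: (6−5)−0=1 ⇒ Z
Ȟ^1: (15−10)−5=0 ⇒ 0
Ȟ^2: (10−0)−10=0 plus torsion [2] ⇒ Z/2


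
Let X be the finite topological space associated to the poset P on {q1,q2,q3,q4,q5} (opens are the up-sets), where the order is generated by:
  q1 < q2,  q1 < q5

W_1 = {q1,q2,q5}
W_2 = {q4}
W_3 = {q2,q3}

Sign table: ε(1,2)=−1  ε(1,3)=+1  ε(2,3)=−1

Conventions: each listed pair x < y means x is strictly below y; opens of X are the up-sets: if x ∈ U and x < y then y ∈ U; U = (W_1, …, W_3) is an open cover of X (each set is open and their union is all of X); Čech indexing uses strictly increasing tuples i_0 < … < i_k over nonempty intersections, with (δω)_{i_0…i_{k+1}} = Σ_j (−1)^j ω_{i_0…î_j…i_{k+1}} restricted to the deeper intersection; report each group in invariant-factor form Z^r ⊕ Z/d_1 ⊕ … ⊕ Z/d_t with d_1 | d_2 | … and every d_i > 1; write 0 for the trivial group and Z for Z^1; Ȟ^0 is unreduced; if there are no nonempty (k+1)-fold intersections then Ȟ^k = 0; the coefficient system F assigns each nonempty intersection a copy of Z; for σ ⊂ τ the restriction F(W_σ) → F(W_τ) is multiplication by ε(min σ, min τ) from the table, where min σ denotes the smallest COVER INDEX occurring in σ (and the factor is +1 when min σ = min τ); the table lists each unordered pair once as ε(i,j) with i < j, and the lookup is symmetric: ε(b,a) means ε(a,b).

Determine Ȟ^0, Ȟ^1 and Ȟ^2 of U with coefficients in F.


Ȟ^0 ≅ Z^2,  Ȟ^1 ≅ 0,  Ȟ^2 ≅ 0

nerve simplices:
  W13={q2}
C dims 3,1; δ0: rk 1, SNF 1^1
degree 0: 3−1−0 = 2 → Ȟ^0 ≅ Z^2
degree 1: 1−0−1 = 0 → Ȟ^1 ≅ 0
degree 2: 0−0−0 = 0 → Ȟ^2 ≅ 0


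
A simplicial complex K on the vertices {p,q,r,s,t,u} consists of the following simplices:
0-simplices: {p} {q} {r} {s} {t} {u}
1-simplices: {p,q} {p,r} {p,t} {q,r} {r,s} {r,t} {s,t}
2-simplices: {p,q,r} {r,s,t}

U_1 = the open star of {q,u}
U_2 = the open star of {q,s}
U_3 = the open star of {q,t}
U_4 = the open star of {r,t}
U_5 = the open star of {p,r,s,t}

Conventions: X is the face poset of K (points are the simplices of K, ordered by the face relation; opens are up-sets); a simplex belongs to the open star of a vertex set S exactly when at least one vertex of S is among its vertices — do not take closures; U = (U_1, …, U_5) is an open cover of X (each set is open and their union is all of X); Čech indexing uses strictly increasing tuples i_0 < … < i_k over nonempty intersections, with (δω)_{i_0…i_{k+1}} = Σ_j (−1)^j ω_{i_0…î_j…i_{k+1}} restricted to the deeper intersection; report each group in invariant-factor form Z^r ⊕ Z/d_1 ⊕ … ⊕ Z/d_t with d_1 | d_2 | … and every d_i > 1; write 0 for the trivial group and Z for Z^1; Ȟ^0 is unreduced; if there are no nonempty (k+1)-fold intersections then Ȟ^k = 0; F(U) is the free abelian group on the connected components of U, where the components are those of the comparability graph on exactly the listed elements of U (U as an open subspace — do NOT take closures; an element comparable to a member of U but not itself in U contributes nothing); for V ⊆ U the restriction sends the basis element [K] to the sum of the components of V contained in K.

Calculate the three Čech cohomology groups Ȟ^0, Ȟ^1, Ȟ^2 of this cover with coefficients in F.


cover nerve:
  U1={{q},{u},{p,q},{q,r},{p,q,r}} U2={{q},{s},{p,q},{q,r},{r,s},{s,t},{p,q,r},{r,s,t}} U3={{q},{t},{p,q},{p,t},{q,r},{r,t},{s,t},{p,q,r},{r,s,t}} U4={{r},{t},{p,r},{p,t},{q,r},{r,s},{r,t},{s,t},{p,q,r},{r,s,t}} U5={{p},{r},{s},{t},{p,q},{p,r},{p,t},{q,r},{r,s},{r,t},{s,t},{p,q,r},{r,s,t}}
  U12={{q},{p,q},{q,r},{p,q,r}} U13={{q},{p,q},{q,r},{p,q,r}} U14={{q,r},{p,q,r}} U15={{p,q},{q,r},{p,q,r}} U23={{q},{p,q},{q,r},{s,t},{p,q,r},{r,s,t}} U24={{q,r},{r,s},{s,t},{p,q,r},{r,s,t}} U25={{s},{p,q},{q,r},{r,s},{s,t},{p,q,r},{r,s,t}} U34={{t},{p,t},{q,r},{r,t},{s,t},{p,q,r},{r,s,t}} U35={{t},{p,q},{p,t},{q,r},{r,t},{s,t},{p,q,r},{r,s,t}} U45={{r},{t},{p,r},{p,t},{q,r},{r,s},{r,t},{s,t},{p,q,r},{r,s,t}}
  U123={{q},{p,q},{q,r},{p,q,r}} U124={{q,r},{p,q,r}} U125={{p,q},{q,r},{p,q,r}} U134={{q,r},{p,q,r}} U135={{p,q},{q,r},{p,q,r}} U145={{q,r},{p,q,r}} U234={{q,r},{s,t},{p,q,r},{r,s,t}} U235={{p,q},{q,r},{s,t},{p,q,r},{r,s,t}} U245={{q,r},{r,s},{s,t},{p,q,r},{r,s,t}} U345={{t},{p,t},{q,r},{r,t},{s,t},{p,q,r},{r,s,t}}
  U1234={{q,r},{p,q,r}} U1235={{p,q},{q,r},{p,q,r}} U1245={{q,r},{p,q,r}} U1345={{q,r},{p,q,r}} U2345={{q,r},{s,t},{p,q,r},{r,s,t}}
  U12345={{q,r},{p,q,r}}
components per intersection:
  U1: {{q},{p,q},{q,r},{p,q,r}} {{u}}
  U2: {{q},{p,q},{q,r},{p,q,r}} {{s},{r,s},{s,t},{r,s,t}}
  U3: {{q},{p,q},{q,r},{p,q,r}} {{t},{p,t},{r,t},{s,t},{r,s,t}}
  U4: {{r},{t},{p,r},{p,t},{q,r},{r,s},{r,t},{s,t},{p,q,r},{r,s,t}}
  U5: {{p},{r},{s},{t},{p,q},{p,r},{p,t},{q,r},{r,s},{r,t},{s,t},{p,q,r},{r,s,t}}
  U12: {{q},{p,q},{q,r},{p,q,r}}
  U13: {{q},{p,q},{q,r},{p,q,r}}
  U14: {{q,r},{p,q,r}}
  U15: {{p,q},{q,r},{p,q,r}}
  U23: {{q},{p,q},{q,r},{p,q,r}} {{s,t},{r,s,t}}
  U24: {{q,r},{p,q,r}} {{r,s},{s,t},{r,s,t}}
  U25: {{s},{r,s},{s,t},{r,s,t}} {{p,q},{q,r},{p,q,r}}
  U34: {{t},{p,t},{r,t},{s,t},{r,s,t}} {{q,r},{p,q,r}}
  U35: {{t},{p,t},{r,t},{s,t},{r,s,t}} {{p,q},{q,r},{p,q,r}}
  U45: {{r},{t},{p,r},{p,t},{q,r},{r,s},{r,t},{s,t},{p,q,r},{r,s,t}}
  U123: {{q},{p,q},{q,r},{p,q,r}}
  U124: {{q,r},{p,q,r}}
  U125: {{p,q},{q,r},{p,q,r}}
  U134: {{q,r},{p,q,r}}
  U135: {{p,q},{q,r},{p,q,r}}
  U145: {{q,r},{p,q,r}}
  U234: {{q,r},{p,q,r}} {{s,t},{r,s,t}}
  U235: {{p,q},{q,r},{p,q,r}} {{s,t},{r,s,t}}
  U245: {{q,r},{p,q,r}} {{r,s},{s,t},{r,s,t}}
  U345: {{t},{p,t},{r,t},{s,t},{r,s,t}} {{q,r},{p,q,r}}
  U1234: {{q,r},{p,q,r}}
  U1235: {{p,q},{q,r},{p,q,r}}
  U1245: {{q,r},{p,q,r}}
  U1345: {{q,r},{p,q,r}}
  U2345: {{q,r},{p,q,r}} {{s,t},{r,s,t}}
  U12345: {{q,r},{p,q,r}}
C dims 8,15,14,6; δ0: rk 6, SNF 1^6; δ1: rk 9, SNF 1^9; δ2: rk 5, SNF 1^5
Ȟ^0: (8−6)−0=2 ⇒ Z^2
Ȟ^1: (15−9)−6=0 ⇒ 0
Ȟ^2: (14−5)−9=0 ⇒ 0

Ȟ^0 = Z^2,  Ȟ^1 = 0,  Ȟ^2 = 0


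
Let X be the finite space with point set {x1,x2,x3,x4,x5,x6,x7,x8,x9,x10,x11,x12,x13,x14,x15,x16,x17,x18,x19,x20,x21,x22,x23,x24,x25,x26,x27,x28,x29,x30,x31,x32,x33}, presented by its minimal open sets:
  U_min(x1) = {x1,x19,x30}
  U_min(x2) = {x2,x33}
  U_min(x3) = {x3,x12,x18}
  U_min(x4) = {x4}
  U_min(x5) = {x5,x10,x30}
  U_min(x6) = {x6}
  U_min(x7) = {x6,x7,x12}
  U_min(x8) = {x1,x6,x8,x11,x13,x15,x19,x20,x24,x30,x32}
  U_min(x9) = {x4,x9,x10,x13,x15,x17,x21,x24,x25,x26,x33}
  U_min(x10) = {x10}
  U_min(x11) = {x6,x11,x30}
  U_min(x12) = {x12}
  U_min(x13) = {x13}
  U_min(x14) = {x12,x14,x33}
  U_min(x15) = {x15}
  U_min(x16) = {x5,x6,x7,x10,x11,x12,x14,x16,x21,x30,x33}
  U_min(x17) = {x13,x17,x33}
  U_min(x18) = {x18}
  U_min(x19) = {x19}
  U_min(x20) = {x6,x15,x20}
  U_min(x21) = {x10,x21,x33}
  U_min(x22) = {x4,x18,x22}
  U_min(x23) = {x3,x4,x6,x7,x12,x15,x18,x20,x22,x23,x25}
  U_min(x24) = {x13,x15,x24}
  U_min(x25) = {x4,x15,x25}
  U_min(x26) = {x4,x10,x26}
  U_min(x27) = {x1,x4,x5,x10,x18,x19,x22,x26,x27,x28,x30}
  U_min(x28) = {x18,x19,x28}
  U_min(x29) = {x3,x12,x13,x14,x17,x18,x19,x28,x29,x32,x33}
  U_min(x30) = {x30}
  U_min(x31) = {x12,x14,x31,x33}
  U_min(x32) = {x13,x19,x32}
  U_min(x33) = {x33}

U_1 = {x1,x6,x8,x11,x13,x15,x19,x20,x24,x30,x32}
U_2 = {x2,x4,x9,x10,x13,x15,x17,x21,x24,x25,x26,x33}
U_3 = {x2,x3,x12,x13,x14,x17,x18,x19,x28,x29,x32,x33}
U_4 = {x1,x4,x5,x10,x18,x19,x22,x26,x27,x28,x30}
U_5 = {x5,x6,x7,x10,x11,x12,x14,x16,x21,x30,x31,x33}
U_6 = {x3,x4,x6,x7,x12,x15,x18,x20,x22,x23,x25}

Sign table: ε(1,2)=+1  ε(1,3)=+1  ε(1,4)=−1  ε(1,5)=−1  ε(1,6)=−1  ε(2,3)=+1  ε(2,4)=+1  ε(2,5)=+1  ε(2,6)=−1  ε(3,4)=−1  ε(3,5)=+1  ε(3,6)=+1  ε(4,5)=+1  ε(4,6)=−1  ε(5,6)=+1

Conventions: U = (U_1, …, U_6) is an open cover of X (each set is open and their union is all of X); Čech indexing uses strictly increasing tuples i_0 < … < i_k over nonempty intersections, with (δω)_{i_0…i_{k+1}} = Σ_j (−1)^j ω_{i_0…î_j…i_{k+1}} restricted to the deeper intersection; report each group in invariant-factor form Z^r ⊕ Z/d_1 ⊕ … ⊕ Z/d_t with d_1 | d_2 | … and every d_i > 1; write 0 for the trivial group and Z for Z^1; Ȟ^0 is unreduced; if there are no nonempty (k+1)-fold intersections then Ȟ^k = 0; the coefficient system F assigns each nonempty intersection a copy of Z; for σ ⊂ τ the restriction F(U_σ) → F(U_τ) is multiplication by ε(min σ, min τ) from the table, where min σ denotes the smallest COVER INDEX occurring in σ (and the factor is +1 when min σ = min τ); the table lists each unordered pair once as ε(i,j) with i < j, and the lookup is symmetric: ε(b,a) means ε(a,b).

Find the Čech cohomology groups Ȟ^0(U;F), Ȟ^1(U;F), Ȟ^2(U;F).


Ȟ^0 = 0, Ȟ^1 = Z/2 and Ȟ^2 = Z

nerve of the cover:
  U12={x13,x15,x24} U13={x13,x19,x32} U14={x1,x19,x30} U15={x6,x11,x30} U16={x6,x15,x20} U23={x2,x13,x17,x33} U24={x4,x10,x26} U25={x10,x21,x33} U26={x4,x15,x25} U34={x18,x19,x28} U35={x12,x14,x33} U36={x3,x12,x18} U45={x5,x10,x30} U46={x4,x18,x22} U56={x6,x7,x12}
  U123={x13} U126={x15} U134={x19} U145={x30} U156={x6} U235={x33} U245={x10} U246={x4} U346={x18} U356={x12}
C dims 6,15,10; δ0: rk 6, SNF 1^5·2; δ1: rk 9, SNF 1^9
Ȟ^0 = (6 − 6) − 0 = 0, so Ȟ^0 ≅ 0
Ȟ^1 = (15 − 9) − 6 = 0 plus torsion [2], so Ȟ^1 ≅ Z/2
Ȟ^2 = (10 − 0) − 9 = 1, so Ȟ^2 ≅ Z


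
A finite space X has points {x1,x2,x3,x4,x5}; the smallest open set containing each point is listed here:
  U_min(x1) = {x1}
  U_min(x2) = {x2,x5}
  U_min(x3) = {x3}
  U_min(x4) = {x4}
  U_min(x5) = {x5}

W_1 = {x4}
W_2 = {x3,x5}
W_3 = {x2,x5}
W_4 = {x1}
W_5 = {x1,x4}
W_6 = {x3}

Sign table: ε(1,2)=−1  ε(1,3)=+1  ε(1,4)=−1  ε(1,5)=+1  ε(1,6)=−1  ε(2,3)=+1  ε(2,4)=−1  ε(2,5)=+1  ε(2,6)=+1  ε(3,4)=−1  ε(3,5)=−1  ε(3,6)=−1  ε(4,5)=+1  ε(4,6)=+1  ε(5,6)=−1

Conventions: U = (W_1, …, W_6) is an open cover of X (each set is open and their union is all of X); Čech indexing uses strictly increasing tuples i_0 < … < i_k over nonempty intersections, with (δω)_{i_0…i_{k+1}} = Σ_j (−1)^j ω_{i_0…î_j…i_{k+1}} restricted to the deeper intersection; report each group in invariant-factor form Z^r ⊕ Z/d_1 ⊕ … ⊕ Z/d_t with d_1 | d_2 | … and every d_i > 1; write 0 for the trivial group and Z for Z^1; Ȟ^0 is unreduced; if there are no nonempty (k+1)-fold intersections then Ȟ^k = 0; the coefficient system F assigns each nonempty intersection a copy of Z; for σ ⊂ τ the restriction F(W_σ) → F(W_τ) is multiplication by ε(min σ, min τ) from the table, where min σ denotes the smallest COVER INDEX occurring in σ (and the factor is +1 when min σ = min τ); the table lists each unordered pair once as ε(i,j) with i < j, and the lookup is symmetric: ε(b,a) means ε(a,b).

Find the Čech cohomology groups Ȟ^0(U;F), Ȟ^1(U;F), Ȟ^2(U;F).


Ȟ^0 = Z^2; Ȟ^1 = 0; Ȟ^2 = 0

intersection data:
  W15={x4} W23={x5} W26={x3} W45={x1}
C dims 6,4; δ0: rk 4, SNF 1^4
Ȟ^0 = (6 − 4) − 0 = 2, so Ȟ^0 ≅ Z^2
Ȟ^1 = (4 − 0) − 4 = 0, so Ȟ^1 ≅ 0
Ȟ^2 = (0 − 0) − 0 = 0, so Ȟ^2 ≅ 0


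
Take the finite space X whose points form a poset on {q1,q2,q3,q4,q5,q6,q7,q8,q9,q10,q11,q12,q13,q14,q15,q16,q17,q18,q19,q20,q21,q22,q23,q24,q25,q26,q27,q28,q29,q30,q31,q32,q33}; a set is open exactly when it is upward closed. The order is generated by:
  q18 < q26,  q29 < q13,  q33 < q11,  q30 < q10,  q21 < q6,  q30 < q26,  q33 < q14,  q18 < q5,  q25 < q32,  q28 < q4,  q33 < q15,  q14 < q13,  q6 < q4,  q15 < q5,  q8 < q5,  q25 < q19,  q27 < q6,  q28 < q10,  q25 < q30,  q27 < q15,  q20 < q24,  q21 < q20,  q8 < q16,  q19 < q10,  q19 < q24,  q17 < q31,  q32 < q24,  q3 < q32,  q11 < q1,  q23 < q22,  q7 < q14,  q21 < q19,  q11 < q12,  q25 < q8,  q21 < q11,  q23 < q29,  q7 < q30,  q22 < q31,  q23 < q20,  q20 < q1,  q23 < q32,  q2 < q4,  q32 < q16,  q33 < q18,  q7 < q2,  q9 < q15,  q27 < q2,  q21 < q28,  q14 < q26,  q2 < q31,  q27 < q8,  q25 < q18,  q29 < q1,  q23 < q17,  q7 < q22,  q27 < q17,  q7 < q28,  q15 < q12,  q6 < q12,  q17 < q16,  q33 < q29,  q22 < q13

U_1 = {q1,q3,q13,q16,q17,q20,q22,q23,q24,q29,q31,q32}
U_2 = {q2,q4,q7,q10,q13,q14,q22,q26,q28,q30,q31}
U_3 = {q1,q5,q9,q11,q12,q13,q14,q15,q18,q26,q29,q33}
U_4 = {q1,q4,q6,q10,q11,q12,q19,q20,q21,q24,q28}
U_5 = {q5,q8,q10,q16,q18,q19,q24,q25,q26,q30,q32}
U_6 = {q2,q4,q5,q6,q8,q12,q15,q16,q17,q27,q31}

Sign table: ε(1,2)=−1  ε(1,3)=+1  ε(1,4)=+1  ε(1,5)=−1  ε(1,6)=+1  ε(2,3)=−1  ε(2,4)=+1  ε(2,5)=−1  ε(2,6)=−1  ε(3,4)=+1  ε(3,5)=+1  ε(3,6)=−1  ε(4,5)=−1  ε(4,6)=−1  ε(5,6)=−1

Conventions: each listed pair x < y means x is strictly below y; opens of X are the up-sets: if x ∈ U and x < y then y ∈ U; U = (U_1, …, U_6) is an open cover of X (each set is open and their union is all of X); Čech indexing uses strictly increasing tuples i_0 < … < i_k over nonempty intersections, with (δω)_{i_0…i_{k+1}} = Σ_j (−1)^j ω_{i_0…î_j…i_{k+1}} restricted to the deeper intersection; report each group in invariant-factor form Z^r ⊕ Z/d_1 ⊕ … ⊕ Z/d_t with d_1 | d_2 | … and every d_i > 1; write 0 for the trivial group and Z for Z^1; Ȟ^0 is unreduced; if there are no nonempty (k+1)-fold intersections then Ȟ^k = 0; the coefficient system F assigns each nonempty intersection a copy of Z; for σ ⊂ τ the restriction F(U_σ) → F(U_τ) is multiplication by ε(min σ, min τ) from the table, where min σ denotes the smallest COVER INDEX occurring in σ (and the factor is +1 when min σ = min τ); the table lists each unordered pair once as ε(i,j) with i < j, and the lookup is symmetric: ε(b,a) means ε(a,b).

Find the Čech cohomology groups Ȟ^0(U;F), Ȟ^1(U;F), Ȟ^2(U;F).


Ȟ^0 ≅ 0, Ȟ^1 ≅ Z/2 and Ȟ^2 ≅ Z

cover nerve:
  U12={q13,q22,q31} U13={q1,q13,q29} U14={q1,q20,q24} U15={q16,q24,q32} U16={q16,q17,q31} U23={q13,q14,q26} U24={q4,q10,q28} U25={q10,q26,q30} U26={q2,q4,q31} U34={q1,q11,q12} U35={q5,q18,q26} U36={q5,q12,q15} U45={q10,q19,q24} U46={q4,q6,q12} U56={q5,q8,q16}
  U123={q13} U126={q31} U134={q1} U145={q24} U156={q16} U235={q26} U245={q10} U246={q4} U346={q12} U356={q5}
C dims 6,15,10; δ0: rk 6, SNF 1^5·2; δ1: rk 9, SNF 1^9
Ȟ^0: (6−6)−0=0 ⇒ 0
Ȟ^1: (15−9)−6=0 plus torsion [2] ⇒ Z/2
Ȟ^2: (10−0)−9=1 ⇒ Z


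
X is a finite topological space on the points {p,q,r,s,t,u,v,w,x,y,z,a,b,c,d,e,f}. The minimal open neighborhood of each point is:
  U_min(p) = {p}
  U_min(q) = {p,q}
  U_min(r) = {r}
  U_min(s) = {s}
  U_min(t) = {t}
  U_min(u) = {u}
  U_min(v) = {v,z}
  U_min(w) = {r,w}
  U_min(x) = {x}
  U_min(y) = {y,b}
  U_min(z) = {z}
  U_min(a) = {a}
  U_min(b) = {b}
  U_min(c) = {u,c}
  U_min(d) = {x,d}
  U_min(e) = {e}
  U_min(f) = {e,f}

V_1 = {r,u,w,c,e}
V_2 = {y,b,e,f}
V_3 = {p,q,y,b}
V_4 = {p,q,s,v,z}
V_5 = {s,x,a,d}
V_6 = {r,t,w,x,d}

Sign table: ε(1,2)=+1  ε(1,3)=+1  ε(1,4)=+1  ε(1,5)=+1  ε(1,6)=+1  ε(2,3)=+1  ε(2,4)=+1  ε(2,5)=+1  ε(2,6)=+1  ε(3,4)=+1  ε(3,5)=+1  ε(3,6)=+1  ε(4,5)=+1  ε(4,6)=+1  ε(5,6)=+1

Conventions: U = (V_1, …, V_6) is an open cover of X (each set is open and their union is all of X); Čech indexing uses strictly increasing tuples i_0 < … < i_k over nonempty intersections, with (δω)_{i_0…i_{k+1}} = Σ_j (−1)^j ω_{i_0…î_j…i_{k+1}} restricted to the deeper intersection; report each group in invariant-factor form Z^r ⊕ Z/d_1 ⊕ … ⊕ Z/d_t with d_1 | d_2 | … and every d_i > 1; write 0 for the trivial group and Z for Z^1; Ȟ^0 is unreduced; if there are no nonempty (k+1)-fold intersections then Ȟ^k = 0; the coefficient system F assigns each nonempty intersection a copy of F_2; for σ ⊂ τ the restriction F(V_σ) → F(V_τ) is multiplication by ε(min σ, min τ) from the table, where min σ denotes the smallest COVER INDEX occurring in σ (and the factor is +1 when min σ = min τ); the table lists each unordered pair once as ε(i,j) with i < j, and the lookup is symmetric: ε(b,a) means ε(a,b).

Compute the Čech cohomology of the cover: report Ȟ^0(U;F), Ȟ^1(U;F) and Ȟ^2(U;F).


Ȟ^0(U;F) ≅ Z/2,  Ȟ^1(U;F) ≅ Z/2,  Ȟ^2(U;F) ≅ 0

nonempty intersections:
  V12={e} V16={r,w} V23={y,b} V34={p,q} V45={s} V56={x,d}
C dims 6,6; δ0: rk_F2 5
Ȟ^0: (6−5)−0=1 ⇒ Z/2
Ȟ^1: (6−0)−5=1 ⇒ Z/2
Ȟ^2: (0−0)−0=0 ⇒ 0


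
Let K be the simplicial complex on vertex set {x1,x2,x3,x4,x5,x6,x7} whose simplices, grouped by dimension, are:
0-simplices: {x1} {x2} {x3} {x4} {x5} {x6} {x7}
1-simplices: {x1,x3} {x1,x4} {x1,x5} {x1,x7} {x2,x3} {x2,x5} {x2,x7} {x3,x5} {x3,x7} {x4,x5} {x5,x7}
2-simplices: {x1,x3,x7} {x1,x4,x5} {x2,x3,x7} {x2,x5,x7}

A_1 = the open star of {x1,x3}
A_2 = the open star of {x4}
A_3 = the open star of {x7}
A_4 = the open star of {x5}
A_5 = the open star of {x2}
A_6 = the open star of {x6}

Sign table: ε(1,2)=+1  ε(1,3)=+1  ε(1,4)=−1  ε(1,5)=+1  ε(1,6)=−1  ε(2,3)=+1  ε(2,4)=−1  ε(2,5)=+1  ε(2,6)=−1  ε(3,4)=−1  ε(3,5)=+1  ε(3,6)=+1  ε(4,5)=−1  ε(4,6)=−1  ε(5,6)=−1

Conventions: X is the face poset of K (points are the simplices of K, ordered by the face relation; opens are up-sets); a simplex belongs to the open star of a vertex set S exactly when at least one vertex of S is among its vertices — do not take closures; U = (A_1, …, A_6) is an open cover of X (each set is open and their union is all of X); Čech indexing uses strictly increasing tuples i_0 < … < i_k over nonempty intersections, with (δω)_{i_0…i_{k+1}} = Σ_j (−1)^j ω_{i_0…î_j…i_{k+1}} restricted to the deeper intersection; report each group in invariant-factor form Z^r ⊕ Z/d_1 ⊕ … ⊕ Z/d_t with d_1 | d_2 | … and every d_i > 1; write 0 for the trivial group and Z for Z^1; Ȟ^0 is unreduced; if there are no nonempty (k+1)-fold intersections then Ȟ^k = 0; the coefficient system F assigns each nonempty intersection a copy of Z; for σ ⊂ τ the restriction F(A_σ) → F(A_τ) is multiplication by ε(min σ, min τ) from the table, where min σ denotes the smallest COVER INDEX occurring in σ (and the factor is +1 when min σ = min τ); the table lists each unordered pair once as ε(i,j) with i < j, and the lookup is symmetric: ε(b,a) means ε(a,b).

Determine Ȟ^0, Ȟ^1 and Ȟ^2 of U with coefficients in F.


intersection data:
  A1={{x1},{x3},{x1,x3},{x1,x4},{x1,x5},{x1,x7},{x2,x3},{x3,x5},{x3,x7},{x1,x3,x7},{x1,x4,x5},{x2,x3,x7}} A2={{x4},{x1,x4},{x4,x5},{x1,x4,x5}} A3={{x7},{x1,x7},{x2,x7},{x3,x7},{x5,x7},{x1,x3,x7},{x2,x3,x7},{x2,x5,x7}} A4={{x5},{x1,x5},{x2,x5},{x3,x5},{x4,x5},{x5,x7},{x1,x4,x5},{x2,x5,x7}} A5={{x2},{x2,x3},{x2,x5},{x2,x7},{x2,x3,x7},{x2,x5,x7}} A6={{x6}}
  A12={{x1,x4},{x1,x4,x5}} A13={{x1,x7},{x3,x7},{x1,x3,x7},{x2,x3,x7}} A14={{x1,x5},{x3,x5},{x1,x4,x5}} A15={{x2,x3},{x2,x3,x7}} A24={{x4,x5},{x1,x4,x5}} A34={{x5,x7},{x2,x5,x7}} A35={{x2,x7},{x2,x3,x7},{x2,x5,x7}} A45={{x2,x5},{x2,x5,x7}}
  A124={{x1,x4,x5}} A135={{x2,x3,x7}} A345={{x2,x5,x7}}
C dims 6,8,3; δ0: rk 4, SNF 1^4; δ1: rk 3, SNF 1^3
Ȟ^0 = (6 − 4) − 0 = 2, so Ȟ^0 ≅ Z^2
Ȟ^1 = (8 − 3) − 4 = 1, so Ȟ^1 ≅ Z
Ȟ^2 = (3 − 0) − 3 = 0, so Ȟ^2 ≅ 0

Ȟ^0(U;F) ≅ Z^2, Ȟ^1(U;F) ≅ Z and Ȟ^2(U;F) ≅ 0


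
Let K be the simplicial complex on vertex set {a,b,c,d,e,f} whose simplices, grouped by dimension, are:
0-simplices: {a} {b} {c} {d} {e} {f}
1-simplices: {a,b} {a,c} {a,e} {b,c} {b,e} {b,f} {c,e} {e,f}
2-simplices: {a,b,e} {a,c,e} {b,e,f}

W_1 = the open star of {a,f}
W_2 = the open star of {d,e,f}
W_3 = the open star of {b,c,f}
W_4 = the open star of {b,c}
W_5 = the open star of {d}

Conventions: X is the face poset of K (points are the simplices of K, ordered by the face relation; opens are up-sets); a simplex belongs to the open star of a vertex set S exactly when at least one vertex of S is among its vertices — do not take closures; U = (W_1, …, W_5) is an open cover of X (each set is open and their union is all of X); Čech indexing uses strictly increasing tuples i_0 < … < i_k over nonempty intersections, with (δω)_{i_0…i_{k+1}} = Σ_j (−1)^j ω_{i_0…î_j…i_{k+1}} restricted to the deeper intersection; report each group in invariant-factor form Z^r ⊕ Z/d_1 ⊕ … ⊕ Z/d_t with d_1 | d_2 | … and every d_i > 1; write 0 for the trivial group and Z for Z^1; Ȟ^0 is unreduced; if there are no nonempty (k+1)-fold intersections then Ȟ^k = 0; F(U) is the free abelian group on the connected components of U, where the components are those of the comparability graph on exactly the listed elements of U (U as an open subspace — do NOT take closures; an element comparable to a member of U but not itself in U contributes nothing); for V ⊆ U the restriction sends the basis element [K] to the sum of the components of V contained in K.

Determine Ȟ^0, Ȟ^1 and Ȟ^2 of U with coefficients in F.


Ȟ^0(U;F) ≅ Z^2; Ȟ^1(U;F) ≅ Z; Ȟ^2(U;F) ≅ 0

nerve of the cover:
  W1={{a},{f},{a,b},{a,c},{a,e},{b,f},{e,f},{a,b,e},{a,c,e},{b,e,f}} W2={{d},{e},{f},{a,e},{b,e},{b,f},{c,e},{e,f},{a,b,e},{a,c,e},{b,e,f}} W3={{b},{c},{f},{a,b},{a,c},{b,c},{b,e},{b,f},{c,e},{e,f},{a,b,e},{a,c,e},{b,e,f}} W4={{b},{c},{a,b},{a,c},{b,c},{b,e},{b,f},{c,e},{a,b,e},{a,c,e},{b,e,f}} W5={{d}}
  W12={{f},{a,e},{b,f},{e,f},{a,b,e},{a,c,e},{b,e,f}} W13={{f},{a,b},{a,c},{b,f},{e,f},{a,b,e},{a,c,e},{b,e,f}} W14={{a,b},{a,c},{b,f},{a,b,e},{a,c,e},{b,e,f}} W23={{f},{b,e},{b,f},{c,e},{e,f},{a,b,e},{a,c,e},{b,e,f}} W24={{b,e},{b,f},{c,e},{a,b,e},{a,c,e},{b,e,f}} W25={{d}} W34={{b},{c},{a,b},{a,c},{b,c},{b,e},{b,f},{c,e},{a,b,e},{a,c,e},{b,e,f}}
  W123={{f},{b,f},{e,f},{a,b,e},{a,c,e},{b,e,f}} W124={{b,f},{a,b,e},{a,c,e},{b,e,f}} W134={{a,b},{a,c},{b,f},{a,b,e},{a,c,e},{b,e,f}} W234={{b,e},{b,f},{c,e},{a,b,e},{a,c,e},{b,e,f}}
  W1234={{b,f},{a,b,e},{a,c,e},{b,e,f}}
components per intersection:
  W1: {{a},{a,b},{a,c},{a,e},{a,b,e},{a,c,e}} {{f},{b,f},{e,f},{b,e,f}}
  W2: {{d}} {{e},{f},{a,e},{b,e},{b,f},{c,e},{e,f},{a,b,e},{a,c,e},{b,e,f}}
  W3: {{b},{c},{f},{a,b},{a,c},{b,c},{b,e},{b,f},{c,e},{e,f},{a,b,e},{a,c,e},{b,e,f}}
  W4: {{b},{c},{a,b},{a,c},{b,c},{b,e},{b,f},{c,e},{a,b,e},{a,c,e},{b,e,f}}
  W5: {{d}}
  W12: {{f},{b,f},{e,f},{b,e,f}} {{a,e},{a,b,e},{a,c,e}}
  W13: {{f},{b,f},{e,f},{b,e,f}} {{a,b},{a,b,e}} {{a,c},{a,c,e}}
  W14: {{a,b},{a,b,e}} {{a,c},{a,c,e}} {{b,f},{b,e,f}}
  W23: {{f},{b,e},{b,f},{e,f},{a,b,e},{b,e,f}} {{c,e},{a,c,e}}
  W24: {{b,e},{b,f},{a,b,e},{b,e,f}} {{c,e},{a,c,e}}
  W25: {{d}}
  W34: {{b},{c},{a,b},{a,c},{b,c},{b,e},{b,f},{c,e},{a,b,e},{a,c,e},{b,e,f}}
  W123: {{f},{b,f},{e,f},{b,e,f}} {{a,b,e}} {{a,c,e}}
  W124: {{b,f},{b,e,f}} {{a,b,e}} {{a,c,e}}
  W134: {{a,b},{a,b,e}} {{a,c},{a,c,e}} {{b,f},{b,e,f}}
  W234: {{b,e},{b,f},{a,b,e},{b,e,f}} {{c,e},{a,c,e}}
  W1234: {{b,f},{b,e,f}} {{a,b,e}} {{a,c,e}}
C dims 7,14,11,3; δ0: rk 5, SNF 1^5; δ1: rk 8, SNF 1^8; δ2: rk 3, SNF 1^3
Ȟ^0 = (7 − 5) − 0 = 2, so Ȟ^0 ≅ Z^2
Ȟ^1 = (14 − 8) − 5 = 1, so Ȟ^1 ≅ Z
Ȟ^2 = (11 − 3) − 8 = 0, so Ȟ^2 ≅ 0


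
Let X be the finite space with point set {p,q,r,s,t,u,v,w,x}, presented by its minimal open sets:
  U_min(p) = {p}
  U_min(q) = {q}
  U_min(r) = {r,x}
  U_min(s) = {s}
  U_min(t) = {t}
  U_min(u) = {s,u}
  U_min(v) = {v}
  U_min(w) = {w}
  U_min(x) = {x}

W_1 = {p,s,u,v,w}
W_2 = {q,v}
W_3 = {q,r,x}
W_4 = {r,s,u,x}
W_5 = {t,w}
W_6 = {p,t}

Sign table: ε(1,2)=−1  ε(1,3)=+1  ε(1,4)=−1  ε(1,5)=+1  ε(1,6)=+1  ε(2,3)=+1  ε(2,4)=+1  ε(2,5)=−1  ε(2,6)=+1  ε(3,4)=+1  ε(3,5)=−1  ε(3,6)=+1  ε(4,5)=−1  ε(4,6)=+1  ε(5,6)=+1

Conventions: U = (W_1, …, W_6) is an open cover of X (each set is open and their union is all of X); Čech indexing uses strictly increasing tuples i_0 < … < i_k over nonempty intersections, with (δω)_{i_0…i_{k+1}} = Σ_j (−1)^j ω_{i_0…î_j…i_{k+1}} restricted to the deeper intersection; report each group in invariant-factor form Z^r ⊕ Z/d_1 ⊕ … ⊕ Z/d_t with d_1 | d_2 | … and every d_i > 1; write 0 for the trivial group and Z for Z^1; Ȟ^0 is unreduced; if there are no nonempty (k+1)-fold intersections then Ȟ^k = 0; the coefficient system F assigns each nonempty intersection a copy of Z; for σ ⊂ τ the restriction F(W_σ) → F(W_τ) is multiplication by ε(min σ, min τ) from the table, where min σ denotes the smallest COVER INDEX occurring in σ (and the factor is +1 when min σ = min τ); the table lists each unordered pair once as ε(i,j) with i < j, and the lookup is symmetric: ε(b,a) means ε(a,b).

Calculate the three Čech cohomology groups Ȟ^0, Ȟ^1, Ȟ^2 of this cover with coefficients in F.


Ȟ^0(U;F) ≅ Z,  Ȟ^1(U;F) ≅ Z^2,  Ȟ^2(U;F) ≅ 0

nerve of the cover:
  W12={v} W14={s,u} W15={w} W16={p} W23={q} W34={r,x} W56={t}
C dims 6,7; δ0: rk 5, SNF 1^5
Ȟ^0 = (6 − 5) − 0 = 1, so Ȟ^0 ≅ Z
Ȟ^1 = (7 − 0) − 5 = 2, so Ȟ^1 ≅ Z^2
Ȟ^2 = (0 − 0) − 0 = 0, so Ȟ^2 ≅ 0


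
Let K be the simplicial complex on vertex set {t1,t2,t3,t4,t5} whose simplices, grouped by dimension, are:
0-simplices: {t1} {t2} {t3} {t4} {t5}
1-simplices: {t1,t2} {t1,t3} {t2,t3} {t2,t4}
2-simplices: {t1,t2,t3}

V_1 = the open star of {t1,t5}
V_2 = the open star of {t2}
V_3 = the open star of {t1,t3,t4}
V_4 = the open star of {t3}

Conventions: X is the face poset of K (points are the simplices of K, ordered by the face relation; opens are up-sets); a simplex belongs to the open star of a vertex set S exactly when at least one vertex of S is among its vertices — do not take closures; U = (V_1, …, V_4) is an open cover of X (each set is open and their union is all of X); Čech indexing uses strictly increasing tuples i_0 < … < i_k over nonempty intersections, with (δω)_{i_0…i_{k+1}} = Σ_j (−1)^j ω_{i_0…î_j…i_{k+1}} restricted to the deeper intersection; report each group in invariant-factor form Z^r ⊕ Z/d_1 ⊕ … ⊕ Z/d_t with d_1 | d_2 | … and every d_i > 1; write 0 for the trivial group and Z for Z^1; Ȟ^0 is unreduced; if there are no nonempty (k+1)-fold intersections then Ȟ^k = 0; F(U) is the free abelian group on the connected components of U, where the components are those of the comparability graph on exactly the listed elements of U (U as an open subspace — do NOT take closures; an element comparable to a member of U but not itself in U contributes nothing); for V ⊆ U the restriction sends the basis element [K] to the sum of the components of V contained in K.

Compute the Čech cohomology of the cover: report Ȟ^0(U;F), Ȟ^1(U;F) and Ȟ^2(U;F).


Ȟ^0(U;F) ≅ Z^2, Ȟ^1(U;F) ≅ 0, Ȟ^2(U;F) ≅ 0

nonempty intersections:
  V1={{t1},{t5},{t1,t2},{t1,t3},{t1,t2,t3}} V2={{t2},{t1,t2},{t2,t3},{t2,t4},{t1,t2,t3}} V3={{t1},{t3},{t4},{t1,t2},{t1,t3},{t2,t3},{t2,t4},{t1,t2,t3}} V4={{t3},{t1,t3},{t2,t3},{t1,t2,t3}}
  V12={{t1,t2},{t1,t2,t3}} V13={{t1},{t1,t2},{t1,t3},{t1,t2,t3}} V14={{t1,t3},{t1,t2,t3}} V23={{t1,t2},{t2,t3},{t2,t4},{t1,t2,t3}} V24={{t2,t3},{t1,t2,t3}} V34={{t3},{t1,t3},{t2,t3},{t1,t2,t3}}
  V123={{t1,t2},{t1,t2,t3}} V124={{t1,t2,t3}} V134={{t1,t3},{t1,t2,t3}} V234={{t2,t3},{t1,t2,t3}}
  V1234={{t1,t2,t3}}
components per intersection:
  V1: {{t1},{t1,t2},{t1,t3},{t1,t2,t3}} {{t5}}
  V2: {{t2},{t1,t2},{t2,t3},{t2,t4},{t1,t2,t3}}
  V3: {{t1},{t3},{t1,t2},{t1,t3},{t2,t3},{t1,t2,t3}} {{t4},{t2,t4}}
  V4: {{t3},{t1,t3},{t2,t3},{t1,t2,t3}}
  V12: {{t1,t2},{t1,t2,t3}}
  V13: {{t1},{t1,t2},{t1,t3},{t1,t2,t3}}
  V14: {{t1,t3},{t1,t2,t3}}
  V23: {{t1,t2},{t2,t3},{t1,t2,t3}} {{t2,t4}}
  V24: {{t2,t3},{t1,t2,t3}}
  V34: {{t3},{t1,t3},{t2,t3},{t1,t2,t3}}
  V123: {{t1,t2},{t1,t2,t3}}
  V124: {{t1,t2,t3}}
  V134: {{t1,t3},{t1,t2,t3}}
  V234: {{t2,t3},{t1,t2,t3}}
  V1234: {{t1,t2,t3}}
C dims 6,7,4,1; δ0: rk 4, SNF 1^4; δ1: rk 3, SNF 1^3; δ2: rk 1, SNF 1^1
Ȟ^0: (6−4)−0=2 ⇒ Z^2
Ȟ^1: (7−3)−4=0 ⇒ 0
Ȟ^2: (4−1)−3=0 ⇒ 0
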